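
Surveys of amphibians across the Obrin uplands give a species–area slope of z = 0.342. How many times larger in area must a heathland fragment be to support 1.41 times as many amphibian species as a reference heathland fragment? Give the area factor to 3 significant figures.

2.73

(A₂/A₁)^0.342 = 1.41, so A₂/A₁ = 1.41^(1/0.342) = 1.41^2.924
ln(A₂/A₁) = ln 1.41 / 0.342 = 0.3436 / 0.342 = 1.0046
A₂/A₁ = e^1.0046 ≈ 2.731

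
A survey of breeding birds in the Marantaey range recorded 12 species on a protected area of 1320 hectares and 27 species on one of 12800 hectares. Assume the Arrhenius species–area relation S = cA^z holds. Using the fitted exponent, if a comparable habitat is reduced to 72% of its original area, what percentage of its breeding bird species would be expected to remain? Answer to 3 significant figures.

88.9%

z = ln(27/12) / ln(12800/1320) = 0.8109 / 2.2718 = 0.3570
S_new/S_old = (A_new/A_old)^z = 0.72^0.3570 = exp(0.3570 × -0.3285) = 0.8894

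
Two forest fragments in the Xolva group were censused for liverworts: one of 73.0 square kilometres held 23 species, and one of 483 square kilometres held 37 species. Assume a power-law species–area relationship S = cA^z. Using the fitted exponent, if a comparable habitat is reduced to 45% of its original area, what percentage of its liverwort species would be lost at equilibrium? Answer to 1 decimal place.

18.2%

z = ln(37/23) / ln(483/73) = 0.4754 / 1.8896 = 0.2516
S_new/S_old = (A_new/A_old)^z = 0.45^0.2516 = exp(0.2516 × -0.7985) = 0.818
Fraction lost = 1 − 0.818 = 0.182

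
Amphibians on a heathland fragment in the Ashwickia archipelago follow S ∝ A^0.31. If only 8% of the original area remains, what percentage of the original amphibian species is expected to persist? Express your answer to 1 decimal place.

45.7%

S_new/S_old = (A_new/A_old)^z = 0.08^0.31
= exp(0.31 × ln 0.08) = exp(0.31 × -2.5257) = exp(-0.7830) ≈ 0.457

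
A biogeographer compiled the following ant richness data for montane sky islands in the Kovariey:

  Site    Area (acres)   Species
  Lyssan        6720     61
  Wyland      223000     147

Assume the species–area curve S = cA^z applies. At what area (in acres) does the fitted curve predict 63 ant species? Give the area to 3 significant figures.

7640 acres

z = ln(147/61) / ln(223000/6720) = 0.8796 / 3.5021 = 0.2512
c = 61 / 6720^0.2512 = 61 / 9.147 = 6.669
A = (63/6.669)^(1/0.2512) ⇒ ln A = ln(9.446)/0.2512 = 8.9413
A = e^8.9413 ≈ 7641 acres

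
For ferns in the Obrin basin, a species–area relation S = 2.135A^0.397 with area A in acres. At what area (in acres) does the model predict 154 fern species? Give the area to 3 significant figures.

154 = 2.135 × A^0.397  ⇒  A^0.397 = 154/2.135 = 72.13
ln A = ln(72.13) / 0.397 = 4.2785 / 0.397 = 10.7770
A = e^10.7770 ≈ 47908 acres

47900 acres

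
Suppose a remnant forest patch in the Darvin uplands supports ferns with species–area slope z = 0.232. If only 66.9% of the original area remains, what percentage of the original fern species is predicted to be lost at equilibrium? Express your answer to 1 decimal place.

8.9%

S_new/S_old = (A_new/A_old)^z = 0.669^0.232
= exp(0.232 × ln 0.669) = exp(0.232 × -0.4020) = exp(-0.0933) ≈ 0.911
Fraction lost = 1 − 0.911 = 0.08904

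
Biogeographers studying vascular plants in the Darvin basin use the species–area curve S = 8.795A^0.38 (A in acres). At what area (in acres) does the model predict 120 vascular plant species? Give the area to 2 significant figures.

120 = 8.795 × A^0.38  ⇒  A^0.38 = 120/8.795 = 13.64
ln A = ln(13.64) / 0.38 = 2.6133 / 0.38 = 6.8771
A = e^6.8771 ≈ 969.8 acres

970 acres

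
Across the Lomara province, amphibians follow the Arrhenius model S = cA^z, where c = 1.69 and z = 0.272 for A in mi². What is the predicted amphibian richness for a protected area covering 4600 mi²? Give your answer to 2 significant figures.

17

S = 1.69 × 4600^0.272 = 1.69 × 9.914 ≈ 16.76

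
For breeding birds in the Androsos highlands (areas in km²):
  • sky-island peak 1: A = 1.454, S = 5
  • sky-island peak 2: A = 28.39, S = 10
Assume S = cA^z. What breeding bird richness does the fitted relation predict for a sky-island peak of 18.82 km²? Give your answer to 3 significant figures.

z = ln(10/5) / ln(28.39/1.454) = 0.6931 / 2.9717 = 0.2332
c = 5 / 1.454^0.2332 = 5 / 1.091 = 4.582
S₃ = 4.582 × 18.82^0.2332 = 4.582 × 1.983 ≈ 9.086

9.09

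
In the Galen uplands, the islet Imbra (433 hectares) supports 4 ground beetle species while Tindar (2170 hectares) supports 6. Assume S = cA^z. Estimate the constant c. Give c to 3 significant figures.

z = ln(S₂/S₁) / ln(A₂/A₁) = ln(6/4) / ln(2170/433) = 0.4055 / 1.6117 = 0.2516
c = S₁ / A₁^z = 4 / 433^0.2516 = 4 / 4.605 = 0.8686

0.869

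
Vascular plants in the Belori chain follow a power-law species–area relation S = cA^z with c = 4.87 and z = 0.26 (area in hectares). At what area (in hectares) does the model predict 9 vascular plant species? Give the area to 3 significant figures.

10.6 hectares

9 = 4.87 × A^0.26  ⇒  A^0.26 = 9/4.87 = 1.848
ln A = ln(1.848) / 0.26 = 0.6141 / 0.26 = 2.3620
A = e^2.3620 ≈ 10.61 hectares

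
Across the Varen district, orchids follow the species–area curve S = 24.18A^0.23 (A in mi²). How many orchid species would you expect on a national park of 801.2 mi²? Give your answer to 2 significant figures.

S = 24.18 × 801.2^0.23 = 24.18 × 4.654 ≈ 112.5

110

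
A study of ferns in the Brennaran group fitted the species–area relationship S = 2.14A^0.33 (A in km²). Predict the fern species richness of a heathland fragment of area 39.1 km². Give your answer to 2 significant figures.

7.2

S = 2.14 × 39.1^0.33 = 2.14 × 3.353 ≈ 7.175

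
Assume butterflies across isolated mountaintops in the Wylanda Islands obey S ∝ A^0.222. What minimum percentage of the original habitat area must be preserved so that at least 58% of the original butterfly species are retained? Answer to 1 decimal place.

Need (A_new/A_old)^0.222 = 0.58, so A_new/A_old = 0.58^(1/0.222) = 0.58^4.505
ln(A_new/A_old) = ln 0.58 / 0.222 = -0.5447 / 0.222 = -2.4537
A_new/A_old = e^-2.4537 ≈ 0.08597

8.6%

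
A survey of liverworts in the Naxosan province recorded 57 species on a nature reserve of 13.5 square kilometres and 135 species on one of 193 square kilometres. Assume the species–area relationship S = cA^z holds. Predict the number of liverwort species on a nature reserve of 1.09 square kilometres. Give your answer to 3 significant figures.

25.2

z = ln(135/57) / ln(193/13.5) = 0.8622 / 2.6600 = 0.3241
c = 57 / 13.5^0.3241 = 57 / 2.325 = 24.52
S₃ = 24.52 × 1.09^0.3241 = 24.52 × 1.028 ≈ 25.21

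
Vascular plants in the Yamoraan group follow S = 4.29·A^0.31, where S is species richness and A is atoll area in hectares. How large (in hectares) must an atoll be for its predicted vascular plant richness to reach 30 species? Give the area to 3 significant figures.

30 = 4.29 × A^0.31  ⇒  A^0.31 = 30/4.29 = 6.993
ln A = ln(6.993) / 0.31 = 1.9449 / 0.31 = 6.2739
A = e^6.2739 ≈ 530.5 hectares

531 hectares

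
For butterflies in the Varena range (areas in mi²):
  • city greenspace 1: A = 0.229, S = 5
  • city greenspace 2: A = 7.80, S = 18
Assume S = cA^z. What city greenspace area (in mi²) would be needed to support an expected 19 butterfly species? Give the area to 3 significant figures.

z = ln(18/5) / ln(7.8/0.229) = 1.2809 / 3.5282 = 0.3631
c = 5 / 0.229^0.3631 = 5 / 0.5856 = 8.539
A = (19/8.539)^(1/0.3631) ⇒ ln A = ln(2.225)/0.3631 = 2.2030
A = e^2.2030 ≈ 9.053 mi²

9.05 mi²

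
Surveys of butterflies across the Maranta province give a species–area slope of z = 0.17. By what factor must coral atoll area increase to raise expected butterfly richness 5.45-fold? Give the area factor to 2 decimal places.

21465.65

(A₂/A₁)^0.17 = 5.45, so A₂/A₁ = 5.45^(1/0.17) = 5.45^5.882
ln(A₂/A₁) = ln 5.45 / 0.17 = 1.6956 / 0.17 = 9.9742
A₂/A₁ = e^9.9742 ≈ 21466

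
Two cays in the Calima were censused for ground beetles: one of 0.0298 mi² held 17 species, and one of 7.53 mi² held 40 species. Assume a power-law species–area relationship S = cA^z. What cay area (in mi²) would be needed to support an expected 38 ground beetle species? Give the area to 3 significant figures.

z = ln(40/17) / ln(7.53/0.0298) = 0.8557 / 5.5321 = 0.1547
c = 17 / 0.0298^0.1547 = 17 / 0.5808 = 29.27
A = (38/29.27)^(1/0.1547) ⇒ ln A = ln(1.298)/0.1547 = 1.6873
A = e^1.6873 ≈ 5.405 mi²

5.40 mi²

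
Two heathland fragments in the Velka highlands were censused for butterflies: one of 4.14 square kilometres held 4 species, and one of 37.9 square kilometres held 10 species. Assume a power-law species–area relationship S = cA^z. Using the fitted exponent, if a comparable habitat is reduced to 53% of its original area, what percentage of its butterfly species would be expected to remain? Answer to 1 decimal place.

z = ln(10/4) / ln(37.9/4.14) = 0.9163 / 2.2143 = 0.4138
S_new/S_old = (A_new/A_old)^z = 0.53^0.4138 = exp(0.4138 × -0.6349) = 0.769

76.9%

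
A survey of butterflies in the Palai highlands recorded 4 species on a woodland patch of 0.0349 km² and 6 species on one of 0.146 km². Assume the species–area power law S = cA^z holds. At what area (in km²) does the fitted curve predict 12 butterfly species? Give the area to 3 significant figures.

z = ln(6/4) / ln(0.146/0.0349) = 0.4055 / 1.4311 = 0.2833
c = 4 / 0.0349^0.2833 = 4 / 0.3865 = 10.35
A = (12/10.35)^(1/0.2833) ⇒ ln A = ln(1.16)/0.2833 = 0.5224
A = e^0.5224 ≈ 1.686 km²

1.69 km²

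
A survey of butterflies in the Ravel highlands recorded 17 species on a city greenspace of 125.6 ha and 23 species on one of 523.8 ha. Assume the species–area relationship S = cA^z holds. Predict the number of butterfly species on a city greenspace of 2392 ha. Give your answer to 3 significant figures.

31.7

z = ln(23/17) / ln(523.8/125.6) = 0.3023 / 1.4280 = 0.2117
c = 17 / 125.6^0.2117 = 17 / 2.782 = 6.111
S₃ = 6.111 × 2392^0.2117 = 6.111 × 5.191 ≈ 31.72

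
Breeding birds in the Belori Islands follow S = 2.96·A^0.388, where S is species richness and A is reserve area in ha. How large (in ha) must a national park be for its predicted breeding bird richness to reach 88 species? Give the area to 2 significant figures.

6300 ha

88 = 2.96 × A^0.388  ⇒  A^0.388 = 88/2.96 = 29.73
ln A = ln(29.73) / 0.388 = 3.3921 / 0.388 = 8.7426
A = e^8.7426 ≈ 6264 ha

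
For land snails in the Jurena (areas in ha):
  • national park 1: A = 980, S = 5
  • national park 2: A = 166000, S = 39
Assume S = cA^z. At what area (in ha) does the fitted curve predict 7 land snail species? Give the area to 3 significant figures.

z = ln(39/5) / ln(166000/980) = 2.0541 / 5.1322 = 0.4002
c = 5 / 980^0.4002 = 5 / 15.75 = 0.3175
A = (7/0.3175)^(1/0.4002) ⇒ ln A = ln(22.05)/0.4002 = 7.7282
A = e^7.7282 ≈ 2272 ha

2270 ha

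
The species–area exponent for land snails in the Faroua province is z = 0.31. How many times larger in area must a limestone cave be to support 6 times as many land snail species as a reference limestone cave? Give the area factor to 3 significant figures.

(A₂/A₁)^0.31 = 6, so A₂/A₁ = 6^(1/0.31) = 6^3.226
ln(A₂/A₁) = ln 6 / 0.31 = 1.7918 / 0.31 = 5.7799
A₂/A₁ = e^5.7799 ≈ 323.7

324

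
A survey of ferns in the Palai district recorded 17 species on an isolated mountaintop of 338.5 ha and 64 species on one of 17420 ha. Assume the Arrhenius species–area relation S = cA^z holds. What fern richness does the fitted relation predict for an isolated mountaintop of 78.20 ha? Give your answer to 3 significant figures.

z = ln(64/17) / ln(17420/338.5) = 1.3257 / 3.9409 = 0.3364
c = 17 / 338.5^0.3364 = 17 / 7.095 = 2.396
S₃ = 2.396 × 78.2^0.3364 = 2.396 × 4.334 ≈ 10.38

10.4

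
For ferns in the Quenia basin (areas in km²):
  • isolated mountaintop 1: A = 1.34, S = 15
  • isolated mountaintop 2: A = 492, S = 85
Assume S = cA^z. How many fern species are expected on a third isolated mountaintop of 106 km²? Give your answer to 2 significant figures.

54

z = ln(85/15) / ln(492/1.34) = 1.7346 / 5.9058 = 0.2937
c = 15 / 1.34^0.2937 = 15 / 1.09 = 13.76
S₃ = 13.76 × 106^0.2937 = 13.76 × 3.934 ≈ 54.15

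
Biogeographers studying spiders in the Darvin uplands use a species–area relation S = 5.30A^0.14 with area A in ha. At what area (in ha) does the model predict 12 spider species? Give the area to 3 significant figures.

12 = 5.3 × A^0.14  ⇒  A^0.14 = 12/5.3 = 2.264
ln A = ln(2.264) / 0.14 = 0.8172 / 0.14 = 5.8371
A = e^5.8371 ≈ 342.8 ha

343 ha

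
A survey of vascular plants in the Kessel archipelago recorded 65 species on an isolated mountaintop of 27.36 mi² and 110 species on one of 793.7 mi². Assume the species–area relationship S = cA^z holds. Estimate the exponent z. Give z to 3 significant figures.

0.156

Taking logs: ln S = ln c + z ln A, so z = (ln S₂ − ln S₁)/(ln A₂ − ln A₁).
z = ln(110/65) / ln(793.7/27.36) = ln(1.692) / ln(29.01) = 0.5261 / 3.3676 = 0.1562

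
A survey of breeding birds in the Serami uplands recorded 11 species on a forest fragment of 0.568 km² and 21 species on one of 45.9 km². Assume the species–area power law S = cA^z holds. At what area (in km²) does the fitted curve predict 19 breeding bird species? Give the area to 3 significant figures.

z = ln(21/11) / ln(45.9/0.568) = 0.6466 / 4.3921 = 0.1472
c = 11 / 0.568^0.1472 = 11 / 0.9201 = 11.96
A = (19/11.96)^(1/0.1472) ⇒ ln A = ln(1.589)/0.1472 = 3.1467
A = e^3.1467 ≈ 23.26 km²

23.3 km²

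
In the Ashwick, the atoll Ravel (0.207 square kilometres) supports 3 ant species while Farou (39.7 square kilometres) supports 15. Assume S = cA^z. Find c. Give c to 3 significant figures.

4.86

z = ln(S₂/S₁) / ln(A₂/A₁) = ln(15/3) / ln(39.7/0.207) = 1.6094 / 5.2564 = 0.3062
c = S₁ / A₁^z = 3 / 0.207^0.3062 = 3 / 0.6174 = 4.859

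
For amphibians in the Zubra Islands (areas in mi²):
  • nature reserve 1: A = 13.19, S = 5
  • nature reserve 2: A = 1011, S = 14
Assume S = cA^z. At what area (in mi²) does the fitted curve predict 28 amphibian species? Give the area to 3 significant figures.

18800 mi²

z = ln(14/5) / ln(1011/13.19) = 1.0296 / 4.3392 = 0.2373
c = 5 / 13.19^0.2373 = 5 / 1.844 = 2.711
A = (28/2.711)^(1/0.2373) ⇒ ln A = ln(10.33)/0.2373 = 9.8399
A = e^9.8399 ≈ 18768 mi²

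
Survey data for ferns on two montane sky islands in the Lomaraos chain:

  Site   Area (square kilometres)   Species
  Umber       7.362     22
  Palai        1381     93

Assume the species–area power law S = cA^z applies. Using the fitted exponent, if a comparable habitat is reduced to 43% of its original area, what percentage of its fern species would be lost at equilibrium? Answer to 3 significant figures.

z = ln(93/22) / ln(1381/7.362) = 1.4416 / 5.2342 = 0.2754
S_new/S_old = (A_new/A_old)^z = 0.43^0.2754 = exp(0.2754 × -0.8440) = 0.7926
Fraction lost = 1 − 0.7926 = 0.2074

20.7%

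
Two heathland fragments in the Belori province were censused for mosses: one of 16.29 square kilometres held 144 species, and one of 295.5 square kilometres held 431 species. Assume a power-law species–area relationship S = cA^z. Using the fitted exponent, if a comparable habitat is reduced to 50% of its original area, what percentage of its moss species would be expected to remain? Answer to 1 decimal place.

76.9%

z = ln(431/144) / ln(295.5/16.29) = 1.0963 / 2.8981 = 0.3783
S_new/S_old = (A_new/A_old)^z = 0.5^0.3783 = exp(0.3783 × -0.6931) = 0.7694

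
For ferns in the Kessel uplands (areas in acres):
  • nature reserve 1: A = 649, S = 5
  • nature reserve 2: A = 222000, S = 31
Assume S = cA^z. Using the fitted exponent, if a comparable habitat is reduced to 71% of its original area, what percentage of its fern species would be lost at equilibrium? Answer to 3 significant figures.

z = ln(31/5) / ln(222000/649) = 1.8245 / 5.8350 = 0.3127
S_new/S_old = (A_new/A_old)^z = 0.71^0.3127 = exp(0.3127 × -0.3425) = 0.8984
Fraction lost = 1 − 0.8984 = 0.1016

10.2%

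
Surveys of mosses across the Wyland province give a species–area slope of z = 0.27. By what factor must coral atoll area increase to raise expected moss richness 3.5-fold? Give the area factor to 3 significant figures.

(A₂/A₁)^0.27 = 3.5, so A₂/A₁ = 3.5^(1/0.27) = 3.5^3.704
ln(A₂/A₁) = ln 3.5 / 0.27 = 1.2528 / 0.27 = 4.6399
A₂/A₁ = e^4.6399 ≈ 103.5

104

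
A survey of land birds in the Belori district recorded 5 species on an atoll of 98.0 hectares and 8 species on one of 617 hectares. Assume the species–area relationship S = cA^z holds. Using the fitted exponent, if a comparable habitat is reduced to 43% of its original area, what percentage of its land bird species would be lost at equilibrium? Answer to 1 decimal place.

19.4%

z = ln(8/5) / ln(617/98) = 0.4700 / 1.8399 = 0.2555
S_new/S_old = (A_new/A_old)^z = 0.43^0.2555 = exp(0.2555 × -0.8440) = 0.8061
Fraction lost = 1 − 0.8061 = 0.1939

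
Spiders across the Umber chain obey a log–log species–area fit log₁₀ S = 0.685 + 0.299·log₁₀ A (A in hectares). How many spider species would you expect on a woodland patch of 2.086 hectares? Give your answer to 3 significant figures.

S = 4.842 × 2.086^0.299
ln S = ln 4.842 + 0.299 × ln 2.086 = 1.5773 + 0.299 × 0.7352 = 1.7971
S = e^1.7971 ≈ 6.032

6.03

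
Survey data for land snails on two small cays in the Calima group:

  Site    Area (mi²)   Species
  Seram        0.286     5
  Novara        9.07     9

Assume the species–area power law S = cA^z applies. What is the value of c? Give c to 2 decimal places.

6.19

z = ln(S₂/S₁) / ln(A₂/A₁) = ln(9/5) / ln(9.07/0.286) = 0.5878 / 3.4567 = 0.1700
c = S₁ / A₁^z = 5 / 0.286^0.1700 = 5 / 0.8083 = 6.186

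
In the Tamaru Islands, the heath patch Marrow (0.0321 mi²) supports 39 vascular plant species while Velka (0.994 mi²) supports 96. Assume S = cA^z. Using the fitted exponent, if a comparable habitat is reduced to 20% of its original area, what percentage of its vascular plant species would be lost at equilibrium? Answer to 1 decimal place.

34.4%

z = ln(96/39) / ln(0.994/0.0321) = 0.9008 / 3.4329 = 0.2624
S_new/S_old = (A_new/A_old)^z = 0.2^0.2624 = exp(0.2624 × -1.6094) = 0.6555
Fraction lost = 1 − 0.6555 = 0.3445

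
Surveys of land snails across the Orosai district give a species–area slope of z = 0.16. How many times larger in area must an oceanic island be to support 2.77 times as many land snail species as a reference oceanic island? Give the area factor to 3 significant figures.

(A₂/A₁)^0.16 = 2.77, so A₂/A₁ = 2.77^(1/0.16) = 2.77^6.25
ln(A₂/A₁) = ln 2.77 / 0.16 = 1.0188 / 0.16 = 6.3678
A₂/A₁ = e^6.3678 ≈ 582.8

583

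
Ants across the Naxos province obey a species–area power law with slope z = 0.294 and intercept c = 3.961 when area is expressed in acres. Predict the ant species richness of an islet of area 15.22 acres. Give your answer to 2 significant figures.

8.8

S = 3.961 × 15.22^0.294
ln S = ln 3.961 + 0.294 × ln 15.22 = 1.3765 + 0.294 × 2.7226 = 2.1769
S = e^2.1769 ≈ 8.819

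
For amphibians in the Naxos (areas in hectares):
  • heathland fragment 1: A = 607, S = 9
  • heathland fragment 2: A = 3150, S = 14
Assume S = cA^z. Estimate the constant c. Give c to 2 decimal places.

1.61

z = ln(S₂/S₁) / ln(A₂/A₁) = ln(14/9) / ln(3150/607) = 0.4418 / 1.6466 = 0.2683
c = S₁ / A₁^z = 9 / 607^0.2683 = 9 / 5.582 = 1.612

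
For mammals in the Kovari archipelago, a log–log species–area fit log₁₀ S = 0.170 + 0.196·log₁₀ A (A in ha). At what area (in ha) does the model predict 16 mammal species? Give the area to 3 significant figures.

16 = 1.479 × A^0.196  ⇒  A^0.196 = 16/1.479 = 10.82
ln A = ln(10.82) / 0.196 = 2.3811 / 0.196 = 12.1487
A = e^12.1487 ≈ 188852 ha

189000 ha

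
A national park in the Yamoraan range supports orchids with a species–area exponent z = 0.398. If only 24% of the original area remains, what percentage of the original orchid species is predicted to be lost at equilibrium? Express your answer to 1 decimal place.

43.3%

S_new/S_old = (A_new/A_old)^z = 0.24^0.398
= exp(0.398 × ln 0.24) = exp(0.398 × -1.4271) = exp(-0.5680) ≈ 0.5667
Fraction lost = 1 − 0.5667 = 0.4333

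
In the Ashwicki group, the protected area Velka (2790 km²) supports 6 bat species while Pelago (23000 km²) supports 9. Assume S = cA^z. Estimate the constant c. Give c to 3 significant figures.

1.31

z = ln(S₂/S₁) / ln(A₂/A₁) = ln(9/6) / ln(23000/2790) = 0.4055 / 2.1095 = 0.1922
c = S₁ / A₁^z = 6 / 2790^0.1922 = 6 / 4.595 = 1.306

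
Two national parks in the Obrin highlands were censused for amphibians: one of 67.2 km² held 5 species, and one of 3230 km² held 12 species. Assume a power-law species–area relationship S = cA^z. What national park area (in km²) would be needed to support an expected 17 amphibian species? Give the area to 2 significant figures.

15000 km²

z = ln(12/5) / ln(3230/67.2) = 0.8755 / 3.8726 = 0.2261
c = 5 / 67.2^0.2261 = 5 / 2.589 = 1.931
A = (17/1.931)^(1/0.2261) ⇒ ln A = ln(8.802)/0.2261 = 9.6209
A = e^9.6209 ≈ 15077 km²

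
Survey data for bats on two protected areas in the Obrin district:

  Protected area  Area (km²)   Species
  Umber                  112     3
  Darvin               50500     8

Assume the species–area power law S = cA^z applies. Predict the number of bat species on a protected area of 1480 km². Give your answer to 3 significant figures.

4.54

z = ln(8/3) / ln(50500/112) = 0.9808 / 6.1112 = 0.1605
c = 3 / 112^0.1605 = 3 / 2.133 = 1.407
S₃ = 1.407 × 1480^0.1605 = 1.407 × 3.227 ≈ 4.54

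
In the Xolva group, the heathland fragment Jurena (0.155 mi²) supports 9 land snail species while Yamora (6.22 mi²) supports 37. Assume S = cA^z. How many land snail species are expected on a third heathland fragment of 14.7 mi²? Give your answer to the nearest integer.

z = ln(37/9) / ln(6.22/0.155) = 1.4137 / 3.6921 = 0.3829
c = 9 / 0.155^0.3829 = 9 / 0.4898 = 18.38
S₃ = 18.38 × 14.7^0.3829 = 18.38 × 2.799 ≈ 51.43

51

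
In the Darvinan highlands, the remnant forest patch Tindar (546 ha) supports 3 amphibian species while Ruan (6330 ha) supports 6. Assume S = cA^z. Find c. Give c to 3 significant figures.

z = ln(S₂/S₁) / ln(A₂/A₁) = ln(6/3) / ln(6330/546) = 0.6931 / 2.4504 = 0.2829
c = S₁ / A₁^z = 3 / 546^0.2829 = 3 / 5.946 = 0.5045

0.504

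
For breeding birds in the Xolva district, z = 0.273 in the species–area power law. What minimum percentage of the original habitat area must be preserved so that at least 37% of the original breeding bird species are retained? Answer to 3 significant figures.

2.62%

Need (A_new/A_old)^0.273 = 0.37, so A_new/A_old = 0.37^(1/0.273) = 0.37^3.663
ln(A_new/A_old) = ln 0.37 / 0.273 = -0.9943 / 0.273 = -3.6419
A_new/A_old = e^-3.6419 ≈ 0.0262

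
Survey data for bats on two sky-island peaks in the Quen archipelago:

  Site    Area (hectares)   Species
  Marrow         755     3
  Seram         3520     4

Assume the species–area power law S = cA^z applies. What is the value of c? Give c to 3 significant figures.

0.870

z = ln(S₂/S₁) / ln(A₂/A₁) = ln(4/3) / ln(3520/755) = 0.2877 / 1.5395 = 0.1869
c = S₁ / A₁^z = 3 / 755^0.1869 = 3 / 3.45 = 0.8696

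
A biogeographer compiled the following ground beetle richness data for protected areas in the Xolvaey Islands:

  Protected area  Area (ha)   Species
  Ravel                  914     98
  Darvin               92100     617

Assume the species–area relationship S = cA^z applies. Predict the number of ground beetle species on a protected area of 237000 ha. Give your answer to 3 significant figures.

900

z = ln(617/98) / ln(92100/914) = 1.8399 / 4.6128 = 0.3989
c = 98 / 914^0.3989 = 98 / 15.17 = 6.459
S₃ = 6.459 × 237000^0.3989 = 6.459 × 139.3 ≈ 899.5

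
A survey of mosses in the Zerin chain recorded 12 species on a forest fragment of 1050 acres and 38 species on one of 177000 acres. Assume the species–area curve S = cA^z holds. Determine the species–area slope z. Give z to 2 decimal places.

0.22

Taking logs: ln S = ln c + z ln A, so z = (ln S₂ − ln S₁)/(ln A₂ − ln A₁).
z = ln(38/12) / ln(177000/1050) = ln(3.167) / ln(168.6) = 1.1527 / 5.1274 = 0.2248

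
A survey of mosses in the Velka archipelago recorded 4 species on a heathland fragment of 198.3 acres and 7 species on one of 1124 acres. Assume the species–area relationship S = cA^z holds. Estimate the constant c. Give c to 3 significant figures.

0.726

z = ln(S₂/S₁) / ln(A₂/A₁) = ln(7/4) / ln(1124/198.3) = 0.5596 / 1.7349 = 0.3226
c = S₁ / A₁^z = 4 / 198.3^0.3226 = 4 / 5.509 = 0.7261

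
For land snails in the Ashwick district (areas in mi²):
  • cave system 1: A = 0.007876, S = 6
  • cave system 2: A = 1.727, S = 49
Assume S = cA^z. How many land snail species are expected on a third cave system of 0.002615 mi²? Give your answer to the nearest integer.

z = ln(49/6) / ln(1.727/0.007876) = 2.1001 / 5.3903 = 0.3896
c = 6 / 0.007876^0.3896 = 6 / 0.1515 = 39.6
S₃ = 39.6 × 0.002615^0.3896 = 39.6 × 0.09859 ≈ 3.905

4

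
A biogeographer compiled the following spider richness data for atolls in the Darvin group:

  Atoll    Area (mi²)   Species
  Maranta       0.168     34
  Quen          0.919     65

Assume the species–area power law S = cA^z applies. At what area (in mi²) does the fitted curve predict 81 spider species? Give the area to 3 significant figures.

z = ln(65/34) / ln(0.919/0.168) = 0.6480 / 1.6993 = 0.3813
c = 34 / 0.168^0.3813 = 34 / 0.5065 = 67.13
A = (81/67.13)^(1/0.3813) ⇒ ln A = ln(1.207)/0.3813 = 0.4926
A = e^0.4926 ≈ 1.637 mi²

1.64 mi²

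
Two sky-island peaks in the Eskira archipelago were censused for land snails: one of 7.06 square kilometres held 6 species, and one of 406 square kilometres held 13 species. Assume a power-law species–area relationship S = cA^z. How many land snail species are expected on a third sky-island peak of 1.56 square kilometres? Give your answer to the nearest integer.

z = ln(13/6) / ln(406/7.06) = 0.7732 / 4.0519 = 0.1908
c = 6 / 7.06^0.1908 = 6 / 1.452 = 4.132
S₃ = 4.132 × 1.56^0.1908 = 4.132 × 1.089 ≈ 4.498

4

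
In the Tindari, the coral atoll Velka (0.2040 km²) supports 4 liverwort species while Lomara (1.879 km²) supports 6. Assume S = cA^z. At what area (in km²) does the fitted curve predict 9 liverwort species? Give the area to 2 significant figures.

17 km²

z = ln(6/4) / ln(1.879/0.204) = 0.4055 / 2.2204 = 0.1826
c = 4 / 0.204^0.1826 = 4 / 0.7481 = 5.347
A = (9/5.347)^(1/0.1826) ⇒ ln A = ln(1.683)/0.1826 = 2.8511
A = e^2.8511 ≈ 17.31 km²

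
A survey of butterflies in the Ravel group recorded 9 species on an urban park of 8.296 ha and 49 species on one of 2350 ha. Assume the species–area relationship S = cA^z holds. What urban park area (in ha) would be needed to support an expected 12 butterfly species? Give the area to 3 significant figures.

z = ln(49/9) / ln(2350/8.296) = 1.6946 / 5.6464 = 0.3001
c = 9 / 8.296^0.3001 = 9 / 1.887 = 4.769
A = (12/4.769)^(1/0.3001) ⇒ ln A = ln(2.516)/0.3001 = 3.0743
A = e^3.0743 ≈ 21.64 ha

21.6 ha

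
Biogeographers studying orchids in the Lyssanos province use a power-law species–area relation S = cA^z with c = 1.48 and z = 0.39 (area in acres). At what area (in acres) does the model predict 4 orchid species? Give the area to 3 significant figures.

4 = 1.48 × A^0.39  ⇒  A^0.39 = 4/1.48 = 2.703
ln A = ln(2.703) / 0.39 = 0.9943 / 0.39 = 2.5494
A = e^2.5494 ≈ 12.8 acres

12.8 acres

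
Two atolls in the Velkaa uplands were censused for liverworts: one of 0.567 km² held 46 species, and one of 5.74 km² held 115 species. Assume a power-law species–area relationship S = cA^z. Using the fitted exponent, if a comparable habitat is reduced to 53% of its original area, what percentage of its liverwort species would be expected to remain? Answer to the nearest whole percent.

z = ln(115/46) / ln(5.74/0.567) = 0.9163 / 2.3149 = 0.3958
S_new/S_old = (A_new/A_old)^z = 0.53^0.3958 = exp(0.3958 × -0.6349) = 0.7778

78%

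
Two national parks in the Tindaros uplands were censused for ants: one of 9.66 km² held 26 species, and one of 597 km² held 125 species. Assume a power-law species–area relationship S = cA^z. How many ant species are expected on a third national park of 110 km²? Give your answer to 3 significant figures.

65.6

z = ln(125/26) / ln(597/9.66) = 1.5702 / 4.1239 = 0.3808
c = 26 / 9.66^0.3808 = 26 / 2.372 = 10.96
S₃ = 10.96 × 110^0.3808 = 10.96 × 5.988 ≈ 65.65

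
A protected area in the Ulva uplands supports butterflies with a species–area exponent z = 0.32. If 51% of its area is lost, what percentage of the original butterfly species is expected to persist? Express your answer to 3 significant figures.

79.6%

S_new/S_old = (A_new/A_old)^z = 0.49^0.32
= exp(0.32 × ln 0.49) = exp(0.32 × -0.7133) = exp(-0.2283) ≈ 0.7959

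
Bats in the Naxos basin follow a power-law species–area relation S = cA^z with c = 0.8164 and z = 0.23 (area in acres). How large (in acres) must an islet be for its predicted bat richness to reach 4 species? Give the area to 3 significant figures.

4 = 0.8164 × A^0.23  ⇒  A^0.23 = 4/0.8164 = 4.9
ln A = ln(4.9) / 0.23 = 1.5891 / 0.23 = 6.9093
A = e^6.9093 ≈ 1002 acres

1000 acres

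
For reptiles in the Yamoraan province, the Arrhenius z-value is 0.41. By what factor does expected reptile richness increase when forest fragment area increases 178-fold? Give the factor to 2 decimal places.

8.37

S₂/S₁ = (A₂/A₁)^z = 178^0.41
ln(S₂/S₁) = 0.41 × ln 178 = 0.41 × 5.1818 = 2.1245
S₂/S₁ = e^2.1245 ≈ 8.369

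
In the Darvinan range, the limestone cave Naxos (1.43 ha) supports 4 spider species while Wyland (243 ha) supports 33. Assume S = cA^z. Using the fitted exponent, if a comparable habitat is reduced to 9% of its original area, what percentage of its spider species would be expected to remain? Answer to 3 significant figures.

37.2%

z = ln(33/4) / ln(243/1.43) = 2.1102 / 5.1354 = 0.4109
S_new/S_old = (A_new/A_old)^z = 0.09^0.4109 = exp(0.4109 × -2.4079) = 0.3718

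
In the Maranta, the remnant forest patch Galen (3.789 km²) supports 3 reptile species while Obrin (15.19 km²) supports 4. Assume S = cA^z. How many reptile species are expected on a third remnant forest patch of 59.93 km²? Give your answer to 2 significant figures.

5.3

z = ln(4/3) / ln(15.19/3.789) = 0.2877 / 1.3885 = 0.2072
c = 3 / 3.789^0.2072 = 3 / 1.318 = 2.276
S₃ = 2.276 × 59.93^0.2072 = 2.276 × 2.335 ≈ 5.316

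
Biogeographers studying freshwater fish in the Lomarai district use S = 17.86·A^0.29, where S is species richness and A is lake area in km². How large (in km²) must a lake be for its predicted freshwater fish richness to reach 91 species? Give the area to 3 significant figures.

91 = 17.86 × A^0.29  ⇒  A^0.29 = 91/17.86 = 5.095
ln A = ln(5.095) / 0.29 = 1.6283 / 0.29 = 5.6148
A = e^5.6148 ≈ 274.5 km²

274 km²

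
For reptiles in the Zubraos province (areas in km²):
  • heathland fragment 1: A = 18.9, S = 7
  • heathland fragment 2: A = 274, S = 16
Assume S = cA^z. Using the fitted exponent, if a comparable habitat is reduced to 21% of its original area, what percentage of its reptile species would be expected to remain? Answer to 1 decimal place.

61.7%

z = ln(16/7) / ln(274/18.9) = 0.8267 / 2.6740 = 0.3092
S_new/S_old = (A_new/A_old)^z = 0.21^0.3092 = exp(0.3092 × -1.5606) = 0.6172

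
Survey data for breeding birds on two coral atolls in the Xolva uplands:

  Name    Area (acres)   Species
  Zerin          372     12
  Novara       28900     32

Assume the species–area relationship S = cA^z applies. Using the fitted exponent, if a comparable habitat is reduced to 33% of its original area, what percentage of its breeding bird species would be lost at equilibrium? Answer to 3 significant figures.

22.1%

z = ln(32/12) / ln(28900/372) = 0.9808 / 4.3527 = 0.2253
S_new/S_old = (A_new/A_old)^z = 0.33^0.2253 = exp(0.2253 × -1.1087) = 0.7789
Fraction lost = 1 − 0.7789 = 0.2211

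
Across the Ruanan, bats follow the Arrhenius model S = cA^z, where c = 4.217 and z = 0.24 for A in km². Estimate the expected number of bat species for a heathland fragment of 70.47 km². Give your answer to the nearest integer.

12 species

S = 4.217 × 70.47^0.24
ln S = ln 4.217 + 0.24 × ln 70.47 = 1.4391 + 0.24 × 4.2552 = 2.4604
S = e^2.4604 ≈ 11.71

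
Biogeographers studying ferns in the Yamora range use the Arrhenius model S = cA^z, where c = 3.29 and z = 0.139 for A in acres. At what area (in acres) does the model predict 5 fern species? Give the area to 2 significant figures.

20 acres

5 = 3.29 × A^0.139  ⇒  A^0.139 = 5/3.29 = 1.52
ln A = ln(1.52) / 0.139 = 0.4186 / 0.139 = 3.0112
A = e^3.0112 ≈ 20.31 acres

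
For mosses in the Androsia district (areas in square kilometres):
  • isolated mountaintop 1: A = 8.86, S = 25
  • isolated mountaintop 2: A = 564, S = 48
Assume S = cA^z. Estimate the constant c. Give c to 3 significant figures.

17.7

z = ln(S₂/S₁) / ln(A₂/A₁) = ln(48/25) / ln(564/8.86) = 0.6523 / 4.1535 = 0.1571
c = S₁ / A₁^z = 25 / 8.86^0.1571 = 25 / 1.409 = 17.75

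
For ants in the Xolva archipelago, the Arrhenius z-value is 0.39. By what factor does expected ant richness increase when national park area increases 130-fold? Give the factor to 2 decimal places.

S₂/S₁ = (A₂/A₁)^z = 130^0.39
ln(S₂/S₁) = 0.39 × ln 130 = 0.39 × 4.8675 = 1.8983
S₂/S₁ = e^1.8983 ≈ 6.675

6.67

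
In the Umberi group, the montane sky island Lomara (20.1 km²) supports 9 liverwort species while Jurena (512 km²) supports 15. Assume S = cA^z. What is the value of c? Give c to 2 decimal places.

5.61

z = ln(S₂/S₁) / ln(A₂/A₁) = ln(15/9) / ln(512/20.1) = 0.5108 / 3.2376 = 0.1578
c = S₁ / A₁^z = 9 / 20.1^0.1578 = 9 / 1.606 = 5.606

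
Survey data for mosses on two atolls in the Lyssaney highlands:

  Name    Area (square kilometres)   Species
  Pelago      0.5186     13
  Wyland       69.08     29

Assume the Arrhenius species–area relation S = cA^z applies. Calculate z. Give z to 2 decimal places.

Taking logs: ln S = ln c + z ln A, so z = (ln S₂ − ln S₁)/(ln A₂ − ln A₁).
z = ln(29/13) / ln(69.08/0.5186) = ln(2.231) / ln(133.2) = 0.8023 / 4.8919 = 0.1640

0.16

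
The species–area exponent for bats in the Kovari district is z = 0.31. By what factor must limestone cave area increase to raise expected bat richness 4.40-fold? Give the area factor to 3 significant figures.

(A₂/A₁)^0.31 = 4.4, so A₂/A₁ = 4.4^(1/0.31) = 4.4^3.226
ln(A₂/A₁) = ln 4.4 / 0.31 = 1.4816 / 0.31 = 4.7794
A₂/A₁ = e^4.7794 ≈ 119

119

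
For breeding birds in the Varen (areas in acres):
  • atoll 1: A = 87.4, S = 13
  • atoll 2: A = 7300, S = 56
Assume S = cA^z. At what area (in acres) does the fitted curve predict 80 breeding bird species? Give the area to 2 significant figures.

z = ln(56/13) / ln(7300/87.4) = 1.4604 / 4.4251 = 0.3300
c = 13 / 87.4^0.3300 = 13 / 4.373 = 2.973
A = (80/2.973)^(1/0.3300) ⇒ ln A = ln(26.91)/0.3300 = 9.9764
A = e^9.9764 ≈ 21512 acres

22000 acres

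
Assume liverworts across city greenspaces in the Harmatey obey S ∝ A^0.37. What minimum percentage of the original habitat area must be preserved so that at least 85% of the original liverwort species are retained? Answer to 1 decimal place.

Need (A_new/A_old)^0.37 = 0.85, so A_new/A_old = 0.85^(1/0.37) = 0.85^2.703
ln(A_new/A_old) = ln 0.85 / 0.37 = -0.1625 / 0.37 = -0.4392
A_new/A_old = e^-0.4392 ≈ 0.6445

64.5%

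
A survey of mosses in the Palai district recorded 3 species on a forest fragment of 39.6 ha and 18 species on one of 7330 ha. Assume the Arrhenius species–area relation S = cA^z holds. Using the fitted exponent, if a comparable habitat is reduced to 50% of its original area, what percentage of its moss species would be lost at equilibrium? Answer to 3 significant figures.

21.2%

z = ln(18/3) / ln(7330/39.6) = 1.7918 / 5.2209 = 0.3432
S_new/S_old = (A_new/A_old)^z = 0.5^0.3432 = exp(0.3432 × -0.6931) = 0.7883
Fraction lost = 1 − 0.7883 = 0.2117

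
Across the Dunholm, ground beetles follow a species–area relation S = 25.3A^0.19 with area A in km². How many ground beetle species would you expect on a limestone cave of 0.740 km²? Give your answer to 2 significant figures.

S = 25.3 × 0.74^0.19
ln S = ln 25.3 + 0.19 × ln 0.74 = 3.2308 + 0.19 × -0.3011 = 3.1736
S = e^3.1736 ≈ 23.89

24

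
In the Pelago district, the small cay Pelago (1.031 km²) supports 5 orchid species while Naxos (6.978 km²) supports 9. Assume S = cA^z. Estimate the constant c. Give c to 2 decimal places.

z = ln(S₂/S₁) / ln(A₂/A₁) = ln(9/5) / ln(6.978/1.031) = 0.5878 / 1.9122 = 0.3074
c = S₁ / A₁^z = 5 / 1.031^0.3074 = 5 / 1.009 = 4.953

4.95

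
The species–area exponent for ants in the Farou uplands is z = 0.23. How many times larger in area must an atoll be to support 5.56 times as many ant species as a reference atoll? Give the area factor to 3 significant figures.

1740

(A₂/A₁)^0.23 = 5.56, so A₂/A₁ = 5.56^(1/0.23) = 5.56^4.348
ln(A₂/A₁) = ln 5.56 / 0.23 = 1.7156 / 0.23 = 7.4591
A₂/A₁ = e^7.4591 ≈ 1736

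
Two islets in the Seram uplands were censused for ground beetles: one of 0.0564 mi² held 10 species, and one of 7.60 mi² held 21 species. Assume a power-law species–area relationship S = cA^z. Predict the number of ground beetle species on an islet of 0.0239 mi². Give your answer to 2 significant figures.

8.8

z = ln(21/10) / ln(7.6/0.0564) = 0.7419 / 4.9034 = 0.1513
c = 10 / 0.0564^0.1513 = 10 / 0.6472 = 15.45
S₃ = 15.45 × 0.0239^0.1513 = 15.45 × 0.5684 ≈ 8.782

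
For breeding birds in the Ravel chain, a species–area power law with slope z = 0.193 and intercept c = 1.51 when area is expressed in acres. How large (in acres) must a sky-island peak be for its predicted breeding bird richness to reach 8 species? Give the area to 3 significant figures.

8 = 1.51 × A^0.193  ⇒  A^0.193 = 8/1.51 = 5.298
ln A = ln(5.298) / 0.193 = 1.6673 / 0.193 = 8.6390
A = e^8.6390 ≈ 5648 acres

5650 acres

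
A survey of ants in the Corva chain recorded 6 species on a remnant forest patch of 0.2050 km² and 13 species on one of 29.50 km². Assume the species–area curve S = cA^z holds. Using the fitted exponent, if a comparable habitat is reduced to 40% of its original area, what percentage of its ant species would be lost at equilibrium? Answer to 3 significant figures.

z = ln(13/6) / ln(29.5/0.205) = 0.7732 / 4.9691 = 0.1556
S_new/S_old = (A_new/A_old)^z = 0.4^0.1556 = exp(0.1556 × -0.9163) = 0.8671
Fraction lost = 1 − 0.8671 = 0.1329

13.3%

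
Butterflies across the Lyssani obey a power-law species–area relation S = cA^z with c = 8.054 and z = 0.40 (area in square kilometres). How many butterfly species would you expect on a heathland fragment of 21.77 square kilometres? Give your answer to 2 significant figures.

28

S = 8.054 × 21.77^0.4
ln S = ln 8.054 + 0.4 × ln 21.77 = 2.0862 + 0.4 × 3.0805 = 3.3184
S = e^3.3184 ≈ 27.62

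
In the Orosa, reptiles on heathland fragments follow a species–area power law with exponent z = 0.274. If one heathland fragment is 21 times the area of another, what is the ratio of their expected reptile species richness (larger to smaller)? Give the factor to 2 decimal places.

2.30

S₂/S₁ = (A₂/A₁)^z = 21^0.274
ln(S₂/S₁) = 0.274 × ln 21 = 0.274 × 3.0445 = 0.8342
S₂/S₁ = e^0.8342 ≈ 2.303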